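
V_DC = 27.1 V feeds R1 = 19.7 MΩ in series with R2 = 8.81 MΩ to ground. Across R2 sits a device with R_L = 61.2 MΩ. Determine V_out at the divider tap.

V_out ≈ 7.62 V

R2 ‖ R_L = (8.81 × 61.2)/(8.81 + 61.2) = 7.701 MΩ.
Voltage divider with the loaded lower leg: V_out = 27.1 × 7.701/(19.7 + 7.701) = 27.1 × 0.2811 = 7.617 V.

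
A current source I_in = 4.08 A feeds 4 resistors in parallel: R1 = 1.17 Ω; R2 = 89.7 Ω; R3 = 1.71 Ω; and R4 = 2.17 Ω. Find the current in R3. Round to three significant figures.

Total conductance ΣG = 1/1.17 + 1/89.7 + 1/1.71 + 1/2.17 = 1.911 (units of 1/Ω).
By the current-divider rule, I = I_in · G_k/ΣG = 4.08 × 0.3059 = 1.248 A.

I ≈ 1.25 A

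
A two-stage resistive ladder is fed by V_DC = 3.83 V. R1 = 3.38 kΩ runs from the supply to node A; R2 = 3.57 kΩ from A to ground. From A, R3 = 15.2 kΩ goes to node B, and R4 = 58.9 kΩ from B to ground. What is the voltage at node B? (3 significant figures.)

V_B ≈ 1.53 V

Node A sees R2 in parallel with the series input of stage 2, R3 + R4 = 74.10 kΩ.
R2 ‖ (R3+R4) = 3.406 kΩ.
So V_A = 3.83 × 0.5019 = 1.922 V.
V_B = V_A × 0.7949 = 1.528 V.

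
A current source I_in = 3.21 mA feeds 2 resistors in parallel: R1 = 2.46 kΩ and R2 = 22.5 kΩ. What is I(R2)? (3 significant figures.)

For two parallel branches, I_k = I_in · (other R)/(sum of R).
I(R2) = 3.21 × 2.46/(2.46 + 22.5) = 3.21 × 0.09856 = 0.3164 mA.

I ≈ 0.316 mA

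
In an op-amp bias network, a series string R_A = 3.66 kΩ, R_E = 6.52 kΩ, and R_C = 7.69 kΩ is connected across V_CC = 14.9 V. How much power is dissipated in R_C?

P ≈ 5.35 mW

Series current I = V_CC/ΣR = 14.9/17.87 = 0.8338 mA.
P = I²R = 0.6952 × 7.69 = 5.346 mW.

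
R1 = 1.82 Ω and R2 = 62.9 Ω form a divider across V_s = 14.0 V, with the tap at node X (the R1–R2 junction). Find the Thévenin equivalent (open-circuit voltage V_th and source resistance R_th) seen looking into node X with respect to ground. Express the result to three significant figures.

V_th ≈ 13.6 V, R_th ≈ 1.77 Ω

With X open, the divider is unloaded: V_th = 14.0 × 62.9/64.72 = 13.61 V.
With V_s suppressed (replaced by a short), R_th = R1 ‖ R2 = (1.820 × 62.9)/(1.820 + 62.9) = 1.769 Ω.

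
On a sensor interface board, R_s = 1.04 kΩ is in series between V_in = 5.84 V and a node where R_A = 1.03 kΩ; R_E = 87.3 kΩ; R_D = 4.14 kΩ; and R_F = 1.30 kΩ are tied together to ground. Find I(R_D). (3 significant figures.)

Combine the parallel branches: R_p = (1/1.03 + 1/87.3 + 1/4.14 + 1/1.30)⁻¹ = 0.5017 kΩ.
Node voltage V_A = V_in · R_p/(R_s + R_p) = 5.84 × 0.3254 = 1.901 V.
Branch current I = V_A/R_D = 1.901/4.14 = 0.4591 mA.

I ≈ 0.459 mA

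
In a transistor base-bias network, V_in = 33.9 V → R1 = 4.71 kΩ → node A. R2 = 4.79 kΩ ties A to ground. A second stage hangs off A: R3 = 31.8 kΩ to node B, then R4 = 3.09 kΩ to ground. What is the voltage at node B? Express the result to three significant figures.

The second stage (R3 + R4 = 34.89 kΩ) loads node A in parallel with R2.
R2 ‖ (R3+R4) = 4.212 kΩ.
V_A = 33.9 × 4.212/(4.71 + 4.212) = 16.00 V.
Then the unloaded second divider: V_B = V_A × R4/(R3+R4) = 16.00 × 0.08856 = 1.417 V.

V_B ≈ 1.42 V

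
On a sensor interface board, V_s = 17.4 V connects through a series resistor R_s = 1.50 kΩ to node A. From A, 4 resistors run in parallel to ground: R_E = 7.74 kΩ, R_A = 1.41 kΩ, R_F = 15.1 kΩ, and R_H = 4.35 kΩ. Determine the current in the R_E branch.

I ≈ 0.832 mA

Equivalent of the parallel group: R_p = 0.8814 kΩ.
Node voltage V_A = V_s · R_p/(R_s + R_p) = 17.4 × 0.3701 = 6.440 V.
I(R_E) = V_A / R_E = 6.440/7.74 = 0.8321 mA.
(Equivalently: I_total = 7.307 mA, then current-divider fraction G_k/ΣG = 0.1139.)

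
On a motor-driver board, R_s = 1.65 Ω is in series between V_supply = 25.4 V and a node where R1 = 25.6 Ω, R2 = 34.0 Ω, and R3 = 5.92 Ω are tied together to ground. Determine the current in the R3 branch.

I ≈ 3.08 A

Parallel bank: R_p = 1/(1/25.6 + 1/34.0 + 1/5.92) = 4.212 Ω.
V_A by voltage divider: V_A = 25.4 × 4.212/(1.65 + 4.212) = 18.25 V.
I(R3) = V_A / R3 = 18.25/5.92 = 3.083 A.
(Equivalently: I_total = 4.333 A, then current-divider fraction G_k/ΣG = 0.7116.)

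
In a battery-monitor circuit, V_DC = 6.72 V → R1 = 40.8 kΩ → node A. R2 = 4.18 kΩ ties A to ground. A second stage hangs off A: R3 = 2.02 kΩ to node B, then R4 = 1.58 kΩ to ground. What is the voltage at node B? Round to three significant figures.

The second stage (R3 + R4 = 3.600 kΩ) loads node A in parallel with R2.
Effective lower resistance at A: R2 ‖ 3.600 = 1.934 kΩ.
So V_A = 6.72 × 0.04526 = 0.3042 V.
Stage 2 is unloaded, so V_B = V_A · R4/(R3+R4) = 0.3042 × 1.58/3.600 = 0.1335 V.

V_B ≈ 0.133 V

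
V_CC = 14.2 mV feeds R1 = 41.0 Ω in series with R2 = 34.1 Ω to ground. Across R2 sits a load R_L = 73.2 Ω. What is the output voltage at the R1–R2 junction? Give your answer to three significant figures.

V_out ≈ 5.14 mV

The load sits in parallel with R2, giving an effective lower resistance R2' = R2·R_L/(R2+R_L) = 23.26 Ω.
Voltage divider with the loaded lower leg: V_out = 14.2 × 23.26/(41.0 + 23.26) = 14.2 × 0.3620 = 5.140 mV.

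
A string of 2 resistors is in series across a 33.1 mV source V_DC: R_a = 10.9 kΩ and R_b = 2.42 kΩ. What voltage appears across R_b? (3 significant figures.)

Total series resistance ΣR = 10.9 + 2.42 = 13.32 kΩ.
V = V_DC · R/ΣR = 33.1 × 0.1817 = 6.014 mV.

V ≈ 6.01 mV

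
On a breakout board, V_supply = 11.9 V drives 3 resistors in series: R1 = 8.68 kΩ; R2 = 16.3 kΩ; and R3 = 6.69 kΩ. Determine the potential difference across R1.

Series total: ΣR = 8.68 + 16.3 + 6.69 = 31.67 kΩ.
By the voltage-divider rule, V = 11.9 × 8.680/31.67 = 3.262 V.

V ≈ 3.26 V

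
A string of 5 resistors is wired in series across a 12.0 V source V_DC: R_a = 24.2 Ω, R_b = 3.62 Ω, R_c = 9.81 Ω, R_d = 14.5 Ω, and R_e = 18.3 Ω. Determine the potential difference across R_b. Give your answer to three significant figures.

V ≈ 0.617 V

Total series resistance ΣR = 24.2 + 3.62 + 9.81 + 14.5 + 18.3 = 70.43 Ω.
By the voltage-divider rule, V = 12.0 × 3.620/70.43 = 0.6168 V.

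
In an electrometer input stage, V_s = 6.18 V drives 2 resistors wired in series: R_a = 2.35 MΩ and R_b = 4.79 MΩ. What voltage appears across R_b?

Series total: ΣR = 2.35 + 4.79 = 7.140 MΩ.
V = V_s · R/ΣR = 6.18 × 0.6709 = 4.146 V.

V ≈ 4.15 V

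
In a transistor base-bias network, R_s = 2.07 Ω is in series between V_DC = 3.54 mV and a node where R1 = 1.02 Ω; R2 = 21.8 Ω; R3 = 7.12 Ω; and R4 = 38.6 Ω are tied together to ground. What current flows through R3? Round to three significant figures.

I ≈ 0.143 mA

Combine the parallel branches: R_p = (1/1.02 + 1/21.8 + 1/7.12 + 1/38.6)⁻¹ = 0.8385 Ω.
V_A = 3.54 × 0.8385/2.908 = 1.021 mV.
Branch current I = V_A/R3 = 1.021/7.12 = 0.1433 mA.
(Equivalently: I_total = 1.217 mA, then current-divider fraction G_k/ΣG = 0.1178.)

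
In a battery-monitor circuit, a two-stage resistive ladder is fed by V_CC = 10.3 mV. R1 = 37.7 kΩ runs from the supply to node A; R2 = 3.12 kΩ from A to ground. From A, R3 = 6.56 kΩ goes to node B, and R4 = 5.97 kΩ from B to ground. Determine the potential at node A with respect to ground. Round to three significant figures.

Looking into the second stage from A: R3 + R4 = 12.53 kΩ appears in parallel with R2.
R2 ‖ (R3+R4) = 2.498 kΩ.
V_A = 10.3 × 2.498/(37.7 + 2.498) = 0.6401 mV.

V_A ≈ 0.640 mV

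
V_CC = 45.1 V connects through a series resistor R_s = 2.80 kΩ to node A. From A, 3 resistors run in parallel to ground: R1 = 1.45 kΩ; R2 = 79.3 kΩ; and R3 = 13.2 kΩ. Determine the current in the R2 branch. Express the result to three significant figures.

Parallel bank: R_p = 1/(1/1.45 + 1/79.3 + 1/13.2) = 1.285 kΩ.
V_A = 45.1 × 1.285/4.085 = 14.19 V.
Branch current I = V_A/R2 = 14.19/79.3 = 0.1789 mA.

I ≈ 0.179 mA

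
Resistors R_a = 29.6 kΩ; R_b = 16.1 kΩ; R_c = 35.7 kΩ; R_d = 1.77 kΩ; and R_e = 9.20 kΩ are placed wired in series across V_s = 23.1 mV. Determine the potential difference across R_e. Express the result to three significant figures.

V ≈ 2.30 mV

Series total: ΣR = 29.6 + 16.1 + 35.7 + 1.77 + 9.20 = 92.37 kΩ.
By the voltage-divider rule, V = 23.1 × 9.200/92.37 = 2.301 mV.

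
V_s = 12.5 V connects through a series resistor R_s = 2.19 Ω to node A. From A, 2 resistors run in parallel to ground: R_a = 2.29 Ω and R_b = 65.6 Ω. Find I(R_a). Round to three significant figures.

I ≈ 2.74 A

Combine the parallel branches: R_p = (1/2.29 + 1/65.6)⁻¹ = 2.213 Ω.
V_A by voltage divider: V_A = 12.5 × 2.213/(2.19 + 2.213) = 6.282 V.
I(R_a) = V_A / R_a = 6.282/2.29 = 2.743 A.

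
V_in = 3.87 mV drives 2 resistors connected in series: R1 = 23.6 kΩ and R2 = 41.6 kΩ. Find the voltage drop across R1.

V ≈ 1.40 mV

Series total: ΣR = 23.6 + 41.6 = 65.20 kΩ.
By the voltage-divider rule, V = 3.87 × 23.60/65.20 = 1.401 mV.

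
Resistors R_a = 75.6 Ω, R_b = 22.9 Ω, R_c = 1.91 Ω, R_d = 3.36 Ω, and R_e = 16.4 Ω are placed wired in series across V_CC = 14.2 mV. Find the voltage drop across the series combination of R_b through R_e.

ΣR = 75.6 + 22.9 + 1.91 + 3.36 + 16.4 = 120.2 Ω.
R_{R_b..R_e} = 22.9 + 1.91 + 3.36 + 16.4 = 44.57 Ω.
By the voltage-divider rule, V = 14.2 × 44.57/120.2 = 5.267 mV.

V ≈ 5.27 mV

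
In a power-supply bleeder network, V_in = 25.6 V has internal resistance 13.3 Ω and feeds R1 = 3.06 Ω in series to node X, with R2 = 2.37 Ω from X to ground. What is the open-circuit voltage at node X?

V_th ≈ 3.24 V

R1' = 13.3 + 3.06 = 16.36 Ω (source resistance + R1).
V_th is the unloaded tap voltage: V_in · R2/(R1'+R2) = 25.6 × 0.1265 = 3.239 V.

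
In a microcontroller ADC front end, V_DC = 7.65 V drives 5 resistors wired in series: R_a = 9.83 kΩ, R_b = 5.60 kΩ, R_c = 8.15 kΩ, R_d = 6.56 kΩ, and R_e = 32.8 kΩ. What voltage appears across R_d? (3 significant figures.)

ΣR = 9.83 + 5.60 + 8.15 + 6.56 + 32.8 = 62.94 kΩ.
V = V_DC · R/ΣR = 7.65 × 0.1042 = 0.7973 V.

V ≈ 0.797 V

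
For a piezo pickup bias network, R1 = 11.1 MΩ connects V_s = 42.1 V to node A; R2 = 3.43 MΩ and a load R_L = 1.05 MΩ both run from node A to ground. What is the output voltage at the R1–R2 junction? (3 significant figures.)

First combine the lower leg with the load: R2 ‖ R_L = 0.8039 MΩ.
Now apply the divider: V_out = 42.1 × 0.06753 = 2.843 V.

V_out ≈ 2.84 V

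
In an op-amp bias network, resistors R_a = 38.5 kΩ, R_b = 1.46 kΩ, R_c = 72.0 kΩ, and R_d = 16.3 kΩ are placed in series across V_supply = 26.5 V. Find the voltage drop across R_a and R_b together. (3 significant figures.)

V ≈ 8.26 V

Total series resistance ΣR = 38.5 + 1.46 + 72.0 + 16.3 = 128.3 kΩ.
R_{R_a..R_b} = 38.5 + 1.46 = 39.96 kΩ.
V = V_supply · R/ΣR = 26.5 × 0.3116 = 8.256 V.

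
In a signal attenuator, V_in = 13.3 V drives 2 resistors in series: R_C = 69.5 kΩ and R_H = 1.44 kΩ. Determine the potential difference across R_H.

Series total: ΣR = 69.5 + 1.44 = 70.94 kΩ.
By the voltage-divider rule, V = 13.3 × 1.440/70.94 = 0.2700 V.

V ≈ 0.270 V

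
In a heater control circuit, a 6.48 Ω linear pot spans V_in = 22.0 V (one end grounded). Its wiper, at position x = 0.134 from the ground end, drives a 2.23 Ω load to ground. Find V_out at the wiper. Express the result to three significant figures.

V_out ≈ 2.20 V

Split the track: R_lower = x·R_p = 0.8683 Ω, R_upper = (1−x)·R_p = 5.612 Ω.
Lower segment in parallel with the load: 0.8683 ‖ 2.23 = 0.6250 Ω.
Loaded-divider output: V_out = 22.0 × 0.1002 = 2.205 V.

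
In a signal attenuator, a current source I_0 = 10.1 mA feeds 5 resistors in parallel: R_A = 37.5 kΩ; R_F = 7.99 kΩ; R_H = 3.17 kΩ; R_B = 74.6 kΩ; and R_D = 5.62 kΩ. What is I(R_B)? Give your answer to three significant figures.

ΣG = 1/37.5 + 1/7.99 + 1/3.17 + 1/74.6 + 1/5.62 = 0.6586.
R_B takes the fraction G_k/ΣG = 0.01340/0.6586 = 0.02035, so I = 10.1 × 0.02035 = 0.2056 mA.

I ≈ 0.206 mA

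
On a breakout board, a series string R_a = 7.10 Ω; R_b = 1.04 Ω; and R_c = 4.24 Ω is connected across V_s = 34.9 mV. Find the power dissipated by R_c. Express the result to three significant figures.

P ≈ 33.7 µW

The common current is I = 34.9/12.38 = 2.819 mA.
P(R_c) = I²·R_c = (2.819)² × 4.24 = 33.70 µW.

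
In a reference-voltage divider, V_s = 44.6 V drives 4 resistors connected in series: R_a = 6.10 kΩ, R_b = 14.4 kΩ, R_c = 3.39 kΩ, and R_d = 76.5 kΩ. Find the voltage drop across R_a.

Series total: ΣR = 6.10 + 14.4 + 3.39 + 76.5 = 100.4 kΩ.
By the voltage-divider rule, V = 44.6 × 6.100/100.4 = 2.710 V.

V ≈ 2.71 V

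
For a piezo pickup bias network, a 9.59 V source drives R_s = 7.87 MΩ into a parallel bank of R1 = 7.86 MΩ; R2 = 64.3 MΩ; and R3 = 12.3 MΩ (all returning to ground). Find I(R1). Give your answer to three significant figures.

Equivalent of the parallel group: R_p = 4.463 MΩ.
Node voltage V_A = V_s · R_p/(R_s + R_p) = 9.59 × 0.3619 = 3.470 V.
Branch current I = V_A/R1 = 3.470/7.86 = 0.4415 µA.

I ≈ 0.442 µA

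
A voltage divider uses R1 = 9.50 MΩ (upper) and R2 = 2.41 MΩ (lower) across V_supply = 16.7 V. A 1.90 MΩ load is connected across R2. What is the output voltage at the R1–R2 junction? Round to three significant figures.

The load sits in parallel with R2, giving an effective lower resistance R2' = R2·R_L/(R2+R_L) = 1.062 MΩ.
Voltage divider with the loaded lower leg: V_out = 16.7 × 1.062/(9.50 + 1.062) = 16.7 × 0.1006 = 1.680 V.
(Unloaded it would be 3.38 V; the load pulls it down.)

V_out ≈ 1.68 V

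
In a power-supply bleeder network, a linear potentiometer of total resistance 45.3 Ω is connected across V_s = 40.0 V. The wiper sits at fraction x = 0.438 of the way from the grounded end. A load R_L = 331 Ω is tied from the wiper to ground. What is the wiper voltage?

V_out ≈ 16.9 V

Lower segment x·R_p = 19.84 Ω; upper segment (1−x)·R_p = 25.46 Ω.
Lower segment in parallel with the load: 19.84 ‖ 331 = 18.72 Ω.
V_out = 40.0 × 18.72/(25.46 + 18.72) = 16.95 V.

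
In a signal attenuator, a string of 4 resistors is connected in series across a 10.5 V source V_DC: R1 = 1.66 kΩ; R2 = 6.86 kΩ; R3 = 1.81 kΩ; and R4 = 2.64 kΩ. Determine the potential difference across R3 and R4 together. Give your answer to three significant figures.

Total series resistance ΣR = 1.66 + 6.86 + 1.81 + 2.64 = 12.97 kΩ.
R_{R3..R4} = 1.81 + 2.64 = 4.450 kΩ.
V = V_DC · R/ΣR = 10.5 × 0.3431 = 3.603 V.

V ≈ 3.60 V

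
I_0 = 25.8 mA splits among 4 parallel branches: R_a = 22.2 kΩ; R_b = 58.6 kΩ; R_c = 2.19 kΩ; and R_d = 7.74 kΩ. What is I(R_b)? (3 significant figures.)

I ≈ 0.680 mA

Conductances: ΣG = 1/22.2 + 1/58.6 + 1/2.19 + 1/7.74 = 0.6479 (1/kΩ).
By the current-divider rule, I = I_0 · G_k/ΣG = 25.8 × 0.02634 = 0.6795 mA.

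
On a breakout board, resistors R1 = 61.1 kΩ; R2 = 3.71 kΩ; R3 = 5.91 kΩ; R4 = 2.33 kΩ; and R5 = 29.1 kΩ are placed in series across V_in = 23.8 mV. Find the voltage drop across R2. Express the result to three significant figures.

V ≈ 0.864 mV

ΣR = 61.1 + 3.71 + 5.91 + 2.33 + 29.1 = 102.2 kΩ.
Voltage divider: V = V_in · (3.710 / 102.2) = 23.8 × 0.03632 = 0.8644 mV.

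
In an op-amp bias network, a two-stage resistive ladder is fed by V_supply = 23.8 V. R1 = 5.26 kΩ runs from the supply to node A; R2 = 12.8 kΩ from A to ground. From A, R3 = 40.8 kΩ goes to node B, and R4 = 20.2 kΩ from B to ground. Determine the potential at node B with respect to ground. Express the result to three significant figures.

V_B ≈ 5.26 V

The second stage (R3 + R4 = 61.00 kΩ) loads node A in parallel with R2.
Effective lower resistance at A: R2 ‖ 61.00 = 10.58 kΩ.
First divider: V_A = V_supply · 10.58/(5.26 + 10.58) = 15.90 V.
V_B = V_A × 0.3311 = 5.264 V.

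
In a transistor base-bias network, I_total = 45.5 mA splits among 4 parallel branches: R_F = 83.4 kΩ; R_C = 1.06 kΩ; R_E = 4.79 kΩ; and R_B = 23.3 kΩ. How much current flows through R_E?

I ≈ 7.87 mA

Conductances: ΣG = 1/83.4 + 1/1.06 + 1/4.79 + 1/23.3 = 1.207 (1/kΩ).
R_E takes the fraction G_k/ΣG = 0.2088/1.207 = 0.1730, so I = 45.5 × 0.1730 = 7.869 mA.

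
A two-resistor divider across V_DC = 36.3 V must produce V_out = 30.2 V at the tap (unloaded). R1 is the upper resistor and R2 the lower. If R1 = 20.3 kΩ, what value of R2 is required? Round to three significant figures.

The divider ratio is R2/(R1+R2) = 30.2/36.3 = 0.8320.
R2 = R1 · 0.8320/(1 − 0.8320) = 100.5 kΩ.

R2 ≈ 101 kΩ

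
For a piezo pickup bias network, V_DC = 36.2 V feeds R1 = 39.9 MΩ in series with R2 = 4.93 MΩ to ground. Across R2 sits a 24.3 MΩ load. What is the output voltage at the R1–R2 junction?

First combine the lower leg with the load: R2 ‖ R_L = 4.098 MΩ.
Voltage divider with the loaded lower leg: V_out = 36.2 × 4.098/(39.9 + 4.098) = 36.2 × 0.09315 = 3.372 V.
(Unloaded it would be 3.98 V; the load pulls it down.)

V_out ≈ 3.37 V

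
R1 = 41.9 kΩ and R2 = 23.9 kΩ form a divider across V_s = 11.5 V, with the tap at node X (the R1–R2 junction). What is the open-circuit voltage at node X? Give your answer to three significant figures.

V_th is the unloaded tap voltage: V_s · R2/(R1+R2) = 11.5 × 0.3632 = 4.177 V.

V_th ≈ 4.18 V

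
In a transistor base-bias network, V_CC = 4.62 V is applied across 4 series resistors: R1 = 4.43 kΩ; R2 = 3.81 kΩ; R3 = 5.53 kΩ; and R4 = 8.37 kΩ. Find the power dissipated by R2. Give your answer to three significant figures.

Series current I = V_CC/ΣR = 4.62/22.14 = 0.2087 mA.
P(R2) = I²·R2 = (0.2087)² × 3.81 = 0.1659 mW.

P ≈ 0.166 mW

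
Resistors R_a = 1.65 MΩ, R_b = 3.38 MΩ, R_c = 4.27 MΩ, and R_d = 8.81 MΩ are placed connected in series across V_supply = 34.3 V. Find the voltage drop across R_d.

ΣR = 1.65 + 3.38 + 4.27 + 8.81 = 18.11 MΩ.
Voltage divider: V = V_supply · (8.810 / 18.11) = 34.3 × 0.4865 = 16.69 V.

V ≈ 16.7 V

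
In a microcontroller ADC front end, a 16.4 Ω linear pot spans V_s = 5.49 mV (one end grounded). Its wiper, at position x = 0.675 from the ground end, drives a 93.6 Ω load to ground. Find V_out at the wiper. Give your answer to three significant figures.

The pot divides into 5.330 Ω above the wiper and 11.07 Ω below.
R_L loads the lower segment: effective lower R = 9.899 Ω.
Then V_out = V_s · 9.899/(5.330 + 9.899) = 3.569 mV.

V_out ≈ 3.57 mV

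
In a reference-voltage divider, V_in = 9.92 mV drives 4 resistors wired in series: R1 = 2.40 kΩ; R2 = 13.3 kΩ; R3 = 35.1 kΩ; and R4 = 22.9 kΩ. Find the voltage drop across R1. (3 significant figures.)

Series total: ΣR = 2.40 + 13.3 + 35.1 + 22.9 = 73.70 kΩ.
V = V_in · R/ΣR = 9.92 × 0.03256 = 0.3230 mV.

V ≈ 0.323 mV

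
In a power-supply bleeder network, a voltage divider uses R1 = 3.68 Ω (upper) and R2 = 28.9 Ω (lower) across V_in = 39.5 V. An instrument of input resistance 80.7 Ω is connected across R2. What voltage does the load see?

R2 ‖ R_L = (28.9 × 80.7)/(28.9 + 80.7) = 21.28 Ω.
Then V_out = V_in · R2'/(R1 + R2') = 39.5 × 21.28/24.96 = 33.68 V.
(Unloaded it would be 35.0 V; the load pulls it down.)

V_out ≈ 33.7 V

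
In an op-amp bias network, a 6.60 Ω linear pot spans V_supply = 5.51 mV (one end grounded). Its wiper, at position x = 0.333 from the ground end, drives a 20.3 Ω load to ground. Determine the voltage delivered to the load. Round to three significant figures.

V_out ≈ 1.71 mV

The pot divides into 4.402 Ω above the wiper and 2.198 Ω below.
R_L loads the lower segment: effective lower R = 1.983 Ω.
V_out = 5.51 × 1.983/(4.402 + 1.983) = 1.711 mV.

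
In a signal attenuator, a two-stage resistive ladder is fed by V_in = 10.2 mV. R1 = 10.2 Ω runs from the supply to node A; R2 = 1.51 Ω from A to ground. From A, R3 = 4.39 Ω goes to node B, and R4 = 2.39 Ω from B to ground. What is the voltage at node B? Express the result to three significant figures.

Looking into the second stage from A: R3 + R4 = 6.780 Ω appears in parallel with R2.
R2 ‖ (R3+R4) = 1.235 Ω.
First divider: V_A = V_in · 1.235/(10.2 + 1.235) = 1.102 mV.
V_B = V_A × 0.3525 = 0.3883 mV.

V_B ≈ 0.388 mV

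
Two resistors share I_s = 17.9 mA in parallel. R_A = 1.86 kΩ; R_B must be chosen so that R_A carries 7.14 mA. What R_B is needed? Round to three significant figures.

Two-branch current divider: I_A = I_s · R_B/(R_A + R_B).
With f = 0.3989, R_B = R_A · f/(1−f) = 1.86 × 0.6636 = 1.234 kΩ.

R_B ≈ 1.23 kΩ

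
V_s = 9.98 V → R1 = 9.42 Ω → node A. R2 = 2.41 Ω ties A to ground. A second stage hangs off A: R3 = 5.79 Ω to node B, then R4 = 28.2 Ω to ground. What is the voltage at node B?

Node A sees R2 in parallel with the series input of stage 2, R3 + R4 = 33.99 Ω.
R2 ‖ (R3+R4) = 2.250 Ω.
First divider: V_A = V_s · 2.250/(9.42 + 2.250) = 1.924 V.
Then the unloaded second divider: V_B = V_A × R4/(R3+R4) = 1.924 × 0.8297 = 1.597 V.

V_B ≈ 1.60 V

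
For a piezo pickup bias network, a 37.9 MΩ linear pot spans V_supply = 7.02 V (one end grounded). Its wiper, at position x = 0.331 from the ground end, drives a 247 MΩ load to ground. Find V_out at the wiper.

Split the track: R_lower = x·R_p = 12.54 MΩ, R_upper = (1−x)·R_p = 25.36 MΩ.
(x·R_p) ‖ R_L = 11.94 MΩ.
Then V_out = V_supply · 11.94/(25.36 + 11.94) = 2.247 V.
(Unloaded: V_out = x·V_supply = 2.32 V.)

V_out ≈ 2.25 V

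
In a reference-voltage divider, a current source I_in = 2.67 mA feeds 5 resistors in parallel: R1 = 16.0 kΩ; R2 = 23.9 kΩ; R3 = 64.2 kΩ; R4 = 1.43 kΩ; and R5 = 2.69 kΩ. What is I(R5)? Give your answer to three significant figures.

Total conductance ΣG = 1/16.0 + 1/23.9 + 1/64.2 + 1/1.43 + 1/2.69 = 1.191 (units of 1/kΩ).
By the current-divider rule, I = I_in · G_k/ΣG = 2.67 × 0.3121 = 0.8334 mA.

I ≈ 0.833 mA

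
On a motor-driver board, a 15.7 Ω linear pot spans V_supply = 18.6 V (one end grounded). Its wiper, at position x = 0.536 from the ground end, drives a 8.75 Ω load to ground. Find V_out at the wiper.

V_out ≈ 6.89 V

Lower segment x·R_p = 8.415 Ω; upper segment (1−x)·R_p = 7.285 Ω.
Lower segment in parallel with the load: 8.415 ‖ 8.75 = 4.290 Ω.
Loaded-divider output: V_out = 18.6 × 0.3706 = 6.893 V.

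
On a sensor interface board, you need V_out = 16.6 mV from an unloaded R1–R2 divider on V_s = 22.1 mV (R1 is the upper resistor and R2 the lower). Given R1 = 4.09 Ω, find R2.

The divider ratio is R2/(R1+R2) = 16.6/22.1 = 0.7511.
R2 = R1 · 0.7511/(1 − 0.7511) = 12.34 Ω.

R2 ≈ 12.3 Ω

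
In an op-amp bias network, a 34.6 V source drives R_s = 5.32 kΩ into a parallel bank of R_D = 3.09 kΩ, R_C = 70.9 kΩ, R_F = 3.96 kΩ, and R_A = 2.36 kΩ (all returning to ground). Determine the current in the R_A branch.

Parallel bank: R_p = 1/(1/3.09 + 1/70.9 + 1/3.96 + 1/2.36) = 0.9862 kΩ.
V_A = 34.6 × 0.9862/6.306 = 5.411 V.
I(R_A) = V_A / R_A = 5.411/2.36 = 2.293 mA.

I ≈ 2.29 mA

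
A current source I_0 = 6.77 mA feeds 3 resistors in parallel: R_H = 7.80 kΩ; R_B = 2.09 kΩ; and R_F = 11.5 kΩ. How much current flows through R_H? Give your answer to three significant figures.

I ≈ 1.25 mA

Conductances: ΣG = 1/7.80 + 1/2.09 + 1/11.5 = 0.6936 (1/kΩ).
By the current-divider rule, I = I_0 · G_k/ΣG = 6.77 × 0.1848 = 1.251 mA.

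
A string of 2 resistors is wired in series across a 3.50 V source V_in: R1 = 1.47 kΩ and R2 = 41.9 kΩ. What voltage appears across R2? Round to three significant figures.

V ≈ 3.38 V

Total series resistance ΣR = 1.47 + 41.9 = 43.37 kΩ.
By the voltage-divider rule, V = 3.50 × 41.90/43.37 = 3.381 V.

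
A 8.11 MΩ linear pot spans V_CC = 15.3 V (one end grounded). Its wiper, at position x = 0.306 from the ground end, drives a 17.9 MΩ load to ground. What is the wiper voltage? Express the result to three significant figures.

V_out ≈ 4.27 V

Lower segment x·R_p = 2.482 MΩ; upper segment (1−x)·R_p = 5.628 MΩ.
Lower segment in parallel with the load: 2.482 ‖ 17.9 = 2.179 MΩ.
Then V_out = V_CC · 2.179/(5.628 + 2.179) = 4.271 V.
(Unloaded: V_out = x·V_CC = 4.68 V.)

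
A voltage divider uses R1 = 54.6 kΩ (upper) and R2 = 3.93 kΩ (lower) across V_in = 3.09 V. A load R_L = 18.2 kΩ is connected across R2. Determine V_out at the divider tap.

R2 ‖ R_L = (3.93 × 18.2)/(3.93 + 18.2) = 3.232 kΩ.
Voltage divider with the loaded lower leg: V_out = 3.09 × 3.232/(54.6 + 3.232) = 3.09 × 0.05589 = 0.1727 V.

V_out ≈ 0.173 V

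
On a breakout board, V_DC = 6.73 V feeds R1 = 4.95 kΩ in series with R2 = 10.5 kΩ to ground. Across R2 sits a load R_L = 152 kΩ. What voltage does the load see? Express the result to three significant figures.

V_out ≈ 4.47 V

First combine the lower leg with the load: R2 ‖ R_L = 9.822 kΩ.
Then V_out = V_DC · R2'/(R1 + R2') = 6.73 × 9.822/14.77 = 4.475 V.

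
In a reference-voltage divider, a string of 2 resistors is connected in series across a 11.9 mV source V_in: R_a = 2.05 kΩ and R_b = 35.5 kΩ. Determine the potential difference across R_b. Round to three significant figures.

V ≈ 11.3 mV

Total series resistance ΣR = 2.05 + 35.5 = 37.55 kΩ.
Voltage divider: V = V_in · (35.50 / 37.55) = 11.9 × 0.9454 = 11.25 mV.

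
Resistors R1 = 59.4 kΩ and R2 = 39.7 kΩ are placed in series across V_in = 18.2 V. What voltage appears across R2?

V ≈ 7.29 V

ΣR = 59.4 + 39.7 = 99.10 kΩ.
By the voltage-divider rule, V = 18.2 × 39.70/99.10 = 7.291 V.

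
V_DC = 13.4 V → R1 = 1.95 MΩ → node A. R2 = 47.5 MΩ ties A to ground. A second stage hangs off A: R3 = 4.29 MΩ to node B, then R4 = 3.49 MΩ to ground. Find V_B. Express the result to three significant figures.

V_B ≈ 4.65 V

Node A sees R2 in parallel with the series input of stage 2, R3 + R4 = 7.780 MΩ.
Effective lower resistance at A: R2 ‖ 7.780 = 6.685 MΩ.
V_A = 13.4 × 6.685/(1.95 + 6.685) = 10.37 V.
V_B = V_A × 0.4486 = 4.654 V.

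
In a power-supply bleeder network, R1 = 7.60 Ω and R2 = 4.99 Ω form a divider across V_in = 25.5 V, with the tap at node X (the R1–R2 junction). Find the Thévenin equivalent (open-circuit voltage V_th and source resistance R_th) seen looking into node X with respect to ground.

Open-circuit (no load on X): V_th = V_in · R2/(R1 + R2) = 25.5 × 4.99/(7.600 + 4.99) = 10.11 V.
With V_in suppressed (replaced by a short), R_th = R1 ‖ R2 = (7.600 × 4.99)/(7.600 + 4.99) = 3.012 Ω.

V_th ≈ 10.1 V, R_th ≈ 3.01 Ω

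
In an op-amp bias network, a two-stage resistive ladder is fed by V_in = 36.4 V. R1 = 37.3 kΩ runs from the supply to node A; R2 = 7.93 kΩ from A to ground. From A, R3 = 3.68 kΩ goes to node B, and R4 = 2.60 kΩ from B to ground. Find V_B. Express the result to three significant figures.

Looking into the second stage from A: R3 + R4 = 6.280 kΩ appears in parallel with R2.
Effective lower resistance at A: R2 ‖ 6.280 = 3.505 kΩ.
V_A = 36.4 × 3.505/(37.3 + 3.505) = 3.126 V.
Then the unloaded second divider: V_B = V_A × R4/(R3+R4) = 3.126 × 0.4140 = 1.294 V.

V_B ≈ 1.29 V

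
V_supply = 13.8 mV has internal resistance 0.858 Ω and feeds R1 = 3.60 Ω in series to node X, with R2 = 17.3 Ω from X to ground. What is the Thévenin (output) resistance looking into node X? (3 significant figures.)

R1' = 0.858 + 3.60 = 4.458 Ω (source resistance + R1).
Looking into X with the source shorted: R_th = R1'·R2/(R1'+R2) = 4.458 × 17.3/21.76 = 3.545 Ω.

R_th ≈ 3.54 Ω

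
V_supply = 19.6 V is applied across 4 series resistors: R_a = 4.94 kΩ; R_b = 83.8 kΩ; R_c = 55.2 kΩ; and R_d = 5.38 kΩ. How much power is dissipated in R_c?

P ≈ 0.951 mW

Series current I = V_supply/ΣR = 19.6/149.3 = 0.1313 mA.
V(R_c) = I·R = 7.246 V; P = V·I = 7.246 × 0.1313 = 0.9511 mW.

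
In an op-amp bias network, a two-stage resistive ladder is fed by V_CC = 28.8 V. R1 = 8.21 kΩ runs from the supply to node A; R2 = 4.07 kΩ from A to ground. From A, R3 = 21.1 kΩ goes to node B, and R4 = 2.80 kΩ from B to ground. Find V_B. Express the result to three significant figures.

Node A sees R2 in parallel with the series input of stage 2, R3 + R4 = 23.90 kΩ.
R2 ‖ (R3+R4) = 3.478 kΩ.
V_A = 28.8 × 3.478/(8.21 + 3.478) = 8.570 V.
Stage 2 is unloaded, so V_B = V_A · R4/(R3+R4) = 8.570 × 2.80/23.90 = 1.004 V.

V_B ≈ 1.00 V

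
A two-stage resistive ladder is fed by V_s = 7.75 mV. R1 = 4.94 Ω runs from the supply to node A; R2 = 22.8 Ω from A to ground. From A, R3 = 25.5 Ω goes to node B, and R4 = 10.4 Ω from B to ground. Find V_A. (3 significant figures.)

Node A sees R2 in parallel with the series input of stage 2, R3 + R4 = 35.90 Ω.
R2 ‖ (R3+R4) = 13.94 Ω.
So V_A = 7.75 × 0.7384 = 5.723 mV.

V_A ≈ 5.72 mV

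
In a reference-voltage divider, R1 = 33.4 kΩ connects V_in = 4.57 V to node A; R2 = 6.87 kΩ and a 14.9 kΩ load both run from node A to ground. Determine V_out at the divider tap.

V_out ≈ 0.564 V

R2 ‖ R_L = (6.87 × 14.9)/(6.87 + 14.9) = 4.702 kΩ.
Voltage divider with the loaded lower leg: V_out = 4.57 × 4.702/(33.4 + 4.702) = 4.57 × 0.1234 = 0.5640 V.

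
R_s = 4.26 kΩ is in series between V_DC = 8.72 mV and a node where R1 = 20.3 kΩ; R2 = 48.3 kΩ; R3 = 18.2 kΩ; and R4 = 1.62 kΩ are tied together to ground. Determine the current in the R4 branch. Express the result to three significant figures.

Combine the parallel branches: R_p = (1/20.3 + 1/48.3 + 1/18.2 + 1/1.62)⁻¹ = 1.347 kΩ.
Node voltage V_A = V_DC · R_p/(R_s + R_p) = 8.72 × 0.2403 = 2.095 mV.
I(R4) = V_A / R4 = 2.095/1.62 = 1.293 µA.

I ≈ 1.29 µA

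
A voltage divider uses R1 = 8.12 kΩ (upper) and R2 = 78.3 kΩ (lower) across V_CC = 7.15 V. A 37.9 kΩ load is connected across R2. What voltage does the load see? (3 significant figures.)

R2 ‖ R_L = (78.3 × 37.9)/(78.3 + 37.9) = 25.54 kΩ.
Voltage divider with the loaded lower leg: V_out = 7.15 × 25.54/(8.12 + 25.54) = 7.15 × 0.7588 = 5.425 V.
(Unloaded it would be 6.48 V; the load pulls it down.)

V_out ≈ 5.43 V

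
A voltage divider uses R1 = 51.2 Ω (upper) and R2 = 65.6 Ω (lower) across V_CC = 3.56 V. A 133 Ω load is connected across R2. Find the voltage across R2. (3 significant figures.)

The load sits in parallel with R2, giving an effective lower resistance R2' = R2·R_L/(R2+R_L) = 43.93 Ω.
Then V_out = V_CC · R2'/(R1 + R2') = 3.56 × 43.93/95.13 = 1.644 V.

V_out ≈ 1.64 V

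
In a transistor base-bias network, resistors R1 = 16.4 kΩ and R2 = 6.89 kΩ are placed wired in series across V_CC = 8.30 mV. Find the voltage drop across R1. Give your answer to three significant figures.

Total series resistance ΣR = 16.4 + 6.89 = 23.29 kΩ.
Voltage divider: V = V_CC · (16.40 / 23.29) = 8.30 × 0.7042 = 5.845 mV.

V ≈ 5.84 mV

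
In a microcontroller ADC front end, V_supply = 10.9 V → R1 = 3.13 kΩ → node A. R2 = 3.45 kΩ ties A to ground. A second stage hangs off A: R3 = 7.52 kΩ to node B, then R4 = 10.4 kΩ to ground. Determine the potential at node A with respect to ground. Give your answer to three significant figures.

The second stage (R3 + R4 = 17.92 kΩ) loads node A in parallel with R2.
R2 ‖ (R3+R4) = 2.893 kΩ.
So V_A = 10.9 × 0.4803 = 5.236 V.

V_A ≈ 5.24 V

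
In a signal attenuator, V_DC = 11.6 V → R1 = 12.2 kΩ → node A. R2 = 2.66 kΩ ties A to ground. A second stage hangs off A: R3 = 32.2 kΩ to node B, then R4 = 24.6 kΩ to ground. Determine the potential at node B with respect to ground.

V_B ≈ 0.866 V

Looking into the second stage from A: R3 + R4 = 56.80 kΩ appears in parallel with R2.
Effective lower resistance at A: R2 ‖ 56.80 = 2.541 kΩ.
V_A = 11.6 × 2.541/(12.2 + 2.541) = 2.000 V.
Stage 2 is unloaded, so V_B = V_A · R4/(R3+R4) = 2.000 × 24.6/56.80 = 0.8660 V.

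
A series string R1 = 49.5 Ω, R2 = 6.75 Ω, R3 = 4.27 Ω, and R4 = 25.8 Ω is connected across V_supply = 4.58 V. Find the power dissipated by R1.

P ≈ 0.139 W

The common current is I = 4.58/86.32 = 0.05306 A.
P(R1) = I²·R1 = (0.05306)² × 49.5 = 0.1394 W.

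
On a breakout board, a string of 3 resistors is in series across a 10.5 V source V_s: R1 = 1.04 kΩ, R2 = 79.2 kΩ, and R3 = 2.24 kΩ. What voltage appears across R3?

ΣR = 1.04 + 79.2 + 2.24 = 82.48 kΩ.
By the voltage-divider rule, V = 10.5 × 2.240/82.48 = 0.2852 V.

V ≈ 0.285 V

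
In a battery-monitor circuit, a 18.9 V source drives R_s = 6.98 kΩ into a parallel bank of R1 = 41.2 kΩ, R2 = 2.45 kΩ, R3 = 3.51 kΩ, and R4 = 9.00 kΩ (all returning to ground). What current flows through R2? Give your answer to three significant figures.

Combine the parallel branches: R_p = (1/41.2 + 1/2.45 + 1/3.51 + 1/9.00)⁻¹ = 1.207 kΩ.
Node voltage V_A = V_supply · R_p/(R_s + R_p) = 18.9 × 0.1474 = 2.787 V.
Branch current I = V_A/R2 = 2.787/2.45 = 1.137 mA.

I ≈ 1.14 mA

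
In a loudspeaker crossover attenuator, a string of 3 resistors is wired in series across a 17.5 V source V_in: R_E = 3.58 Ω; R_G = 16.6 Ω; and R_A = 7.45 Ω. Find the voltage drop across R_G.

Total series resistance ΣR = 3.58 + 16.6 + 7.45 = 27.63 Ω.
Voltage divider: V = V_in · (16.60 / 27.63) = 17.5 × 0.6008 = 10.51 V.

V ≈ 10.5 V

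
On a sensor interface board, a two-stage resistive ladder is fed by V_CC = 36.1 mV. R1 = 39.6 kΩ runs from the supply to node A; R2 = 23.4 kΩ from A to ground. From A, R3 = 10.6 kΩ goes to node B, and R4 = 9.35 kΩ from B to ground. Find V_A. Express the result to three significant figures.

V_A ≈ 7.72 mV

Node A sees R2 in parallel with the series input of stage 2, R3 + R4 = 19.95 kΩ.
Effective lower resistance at A: R2 ‖ 19.95 = 10.77 kΩ.
So V_A = 36.1 × 0.2138 = 7.718 mV.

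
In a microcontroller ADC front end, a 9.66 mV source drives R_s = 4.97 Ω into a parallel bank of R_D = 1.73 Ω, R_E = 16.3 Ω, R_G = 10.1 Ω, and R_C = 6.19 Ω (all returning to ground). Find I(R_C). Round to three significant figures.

I ≈ 0.285 mA

Parallel bank: R_p = 1/(1/1.73 + 1/16.3 + 1/10.1 + 1/6.19) = 1.111 Ω.
V_A by voltage divider: V_A = 9.66 × 1.111/(4.97 + 1.111) = 1.765 mV.
I(R_C) = V_A / R_C = 1.765/6.19 = 0.2852 mA.
(Equivalently: I_total = 1.589 mA, then current-divider fraction G_k/ΣG = 0.1795.)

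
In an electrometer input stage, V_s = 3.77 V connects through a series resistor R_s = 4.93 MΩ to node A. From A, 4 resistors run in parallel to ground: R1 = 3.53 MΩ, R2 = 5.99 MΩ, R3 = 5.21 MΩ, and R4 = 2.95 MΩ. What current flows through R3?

I ≈ 0.124 µA

Equivalent of the parallel group: R_p = 1.019 MΩ.
Node voltage V_A = V_s · R_p/(R_s + R_p) = 3.77 × 0.1713 = 0.6459 V.
I(R3) = V_A / R3 = 0.6459/5.21 = 0.1240 µA.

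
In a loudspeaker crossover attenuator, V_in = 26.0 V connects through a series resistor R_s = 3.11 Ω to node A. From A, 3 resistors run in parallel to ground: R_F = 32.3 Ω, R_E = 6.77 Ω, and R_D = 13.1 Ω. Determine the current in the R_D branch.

Combine the parallel branches: R_p = (1/32.3 + 1/6.77 + 1/13.1)⁻¹ = 3.921 Ω.
V_A = 26.0 × 3.921/7.031 = 14.50 V.
I(R_D) = V_A / R_D = 14.50/13.1 = 1.107 A.
(Check via current divider: I_total = 3.698 A; share G_k/ΣG = 0.2993 → same result.)

I ≈ 1.11 A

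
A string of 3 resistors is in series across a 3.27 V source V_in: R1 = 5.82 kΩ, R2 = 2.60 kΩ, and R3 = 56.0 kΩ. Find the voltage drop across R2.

V ≈ 0.132 V

ΣR = 5.82 + 2.60 + 56.0 = 64.42 kΩ.
Voltage divider: V = V_in · (2.600 / 64.42) = 3.27 × 0.04036 = 0.1320 V.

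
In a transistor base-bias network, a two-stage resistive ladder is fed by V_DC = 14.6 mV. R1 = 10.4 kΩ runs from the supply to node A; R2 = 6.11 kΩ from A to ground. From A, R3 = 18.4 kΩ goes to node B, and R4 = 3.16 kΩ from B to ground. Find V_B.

The second stage (R3 + R4 = 21.56 kΩ) loads node A in parallel with R2.
R2 ‖ (R3+R4) = 4.761 kΩ.
V_A = 14.6 × 4.761/(10.4 + 4.761) = 4.585 mV.
V_B = V_A × 0.1466 = 0.6720 mV.

V_B ≈ 0.672 mV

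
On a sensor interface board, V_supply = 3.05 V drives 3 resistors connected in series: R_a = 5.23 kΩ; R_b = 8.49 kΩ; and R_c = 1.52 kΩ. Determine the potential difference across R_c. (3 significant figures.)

V ≈ 0.304 V

Total series resistance ΣR = 5.23 + 8.49 + 1.52 = 15.24 kΩ.
By the voltage-divider rule, V = 3.05 × 1.520/15.24 = 0.3042 V.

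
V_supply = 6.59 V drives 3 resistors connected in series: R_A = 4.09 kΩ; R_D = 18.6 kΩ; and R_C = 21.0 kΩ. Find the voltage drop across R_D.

V ≈ 2.81 V

ΣR = 4.09 + 18.6 + 21.0 = 43.69 kΩ.
Voltage divider: V = V_supply · (18.60 / 43.69) = 6.59 × 0.4257 = 2.806 V.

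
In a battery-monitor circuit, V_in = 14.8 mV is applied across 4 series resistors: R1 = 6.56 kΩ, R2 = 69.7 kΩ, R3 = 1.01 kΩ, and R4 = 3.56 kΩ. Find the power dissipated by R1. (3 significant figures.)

The common current is I = 14.8/80.83 = 0.1831 µA.
P = I²R = 0.03353 × 6.56 = 0.2199 nW.

P ≈ 0.220 nW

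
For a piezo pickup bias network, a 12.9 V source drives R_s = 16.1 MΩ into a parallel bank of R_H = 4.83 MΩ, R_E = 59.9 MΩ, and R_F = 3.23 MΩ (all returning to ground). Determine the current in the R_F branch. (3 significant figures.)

Parallel bank: R_p = 1/(1/4.83 + 1/59.9 + 1/3.23) = 1.875 MΩ.
Node voltage V_A = V_in · R_p/(R_s + R_p) = 12.9 × 0.1043 = 1.346 V.
I(R_F) = V_A / R_F = 1.346/3.23 = 0.4166 µA.

I ≈ 0.417 µA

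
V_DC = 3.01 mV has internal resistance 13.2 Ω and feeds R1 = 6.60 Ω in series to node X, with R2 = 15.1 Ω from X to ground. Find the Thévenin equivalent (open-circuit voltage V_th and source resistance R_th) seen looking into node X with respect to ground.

R1' = 13.2 + 6.60 = 19.80 Ω (source resistance + R1).
With X open, the divider is unloaded: V_th = 3.01 × 15.1/34.90 = 1.302 mV.
Looking into X with the source shorted: R_th = R1'·R2/(R1'+R2) = 19.80 × 15.1/34.90 = 8.567 Ω.

V_th ≈ 1.30 mV, R_th ≈ 8.57 Ω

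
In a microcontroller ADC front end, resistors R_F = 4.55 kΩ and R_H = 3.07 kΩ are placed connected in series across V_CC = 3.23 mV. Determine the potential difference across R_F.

V ≈ 1.93 mV

ΣR = 4.55 + 3.07 = 7.620 kΩ.
Voltage divider: V = V_CC · (4.550 / 7.620) = 3.23 × 0.5971 = 1.929 mV.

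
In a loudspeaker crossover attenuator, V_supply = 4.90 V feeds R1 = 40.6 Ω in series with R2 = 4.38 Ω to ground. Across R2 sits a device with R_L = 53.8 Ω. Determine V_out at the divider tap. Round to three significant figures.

V_out ≈ 0.444 V

The load sits in parallel with R2, giving an effective lower resistance R2' = R2·R_L/(R2+R_L) = 4.050 Ω.
Now apply the divider: V_out = 4.90 × 0.09071 = 0.4445 V.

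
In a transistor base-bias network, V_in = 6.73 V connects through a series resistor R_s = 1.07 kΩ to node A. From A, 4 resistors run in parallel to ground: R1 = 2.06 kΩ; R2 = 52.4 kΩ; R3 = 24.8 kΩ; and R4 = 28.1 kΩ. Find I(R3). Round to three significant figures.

I ≈ 0.167 mA

Equivalent of the parallel group: R_p = 1.723 kΩ.
V_A by voltage divider: V_A = 6.73 × 1.723/(1.07 + 1.723) = 4.152 V.
I(R3) = V_A / R3 = 4.152/24.8 = 0.1674 mA.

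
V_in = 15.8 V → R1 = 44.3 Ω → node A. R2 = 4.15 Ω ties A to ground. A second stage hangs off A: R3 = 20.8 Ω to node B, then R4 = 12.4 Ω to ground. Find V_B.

Node A sees R2 in parallel with the series input of stage 2, R3 + R4 = 33.20 Ω.
Effective lower resistance at A: R2 ‖ 33.20 = 3.689 Ω.
So V_A = 15.8 × 0.07687 = 1.215 V.
V_B = V_A × 0.3735 = 0.4536 V.

V_B ≈ 0.454 V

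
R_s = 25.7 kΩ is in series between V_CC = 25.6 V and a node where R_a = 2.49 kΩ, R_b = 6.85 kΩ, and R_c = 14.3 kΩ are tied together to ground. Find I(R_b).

Parallel bank: R_p = 1/(1/2.49 + 1/6.85 + 1/14.3) = 1.619 kΩ.
V_A = 25.6 × 1.619/27.32 = 1.517 V.
Branch current I = V_A/R_b = 1.517/6.85 = 0.2215 mA.
(Check via current divider: I_total = 0.9371 mA; share G_k/ΣG = 0.2364 → same result.)

I ≈ 0.222 mA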